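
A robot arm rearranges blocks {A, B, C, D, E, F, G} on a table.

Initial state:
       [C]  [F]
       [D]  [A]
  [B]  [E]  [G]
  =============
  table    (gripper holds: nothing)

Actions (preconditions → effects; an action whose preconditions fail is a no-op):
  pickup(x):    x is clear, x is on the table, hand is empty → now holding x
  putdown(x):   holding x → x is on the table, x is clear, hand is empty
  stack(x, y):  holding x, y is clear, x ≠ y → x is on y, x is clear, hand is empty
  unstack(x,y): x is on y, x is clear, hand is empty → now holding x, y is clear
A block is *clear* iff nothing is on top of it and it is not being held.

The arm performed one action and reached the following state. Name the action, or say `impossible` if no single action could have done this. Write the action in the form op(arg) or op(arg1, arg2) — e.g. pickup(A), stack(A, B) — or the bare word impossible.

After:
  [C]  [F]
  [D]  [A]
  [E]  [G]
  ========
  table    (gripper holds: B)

target: towers=[E/D/C; G/A/F] holding=B
         pickup(B) → towers=[E/D/C; G/A/F] holding=B  ← match
     unstack(F, A) → towers=[B; E/D/C; G/A] holding=F
     unstack(C, D) → towers=[B; E/D; G/A/F] holding=C

pickup(B)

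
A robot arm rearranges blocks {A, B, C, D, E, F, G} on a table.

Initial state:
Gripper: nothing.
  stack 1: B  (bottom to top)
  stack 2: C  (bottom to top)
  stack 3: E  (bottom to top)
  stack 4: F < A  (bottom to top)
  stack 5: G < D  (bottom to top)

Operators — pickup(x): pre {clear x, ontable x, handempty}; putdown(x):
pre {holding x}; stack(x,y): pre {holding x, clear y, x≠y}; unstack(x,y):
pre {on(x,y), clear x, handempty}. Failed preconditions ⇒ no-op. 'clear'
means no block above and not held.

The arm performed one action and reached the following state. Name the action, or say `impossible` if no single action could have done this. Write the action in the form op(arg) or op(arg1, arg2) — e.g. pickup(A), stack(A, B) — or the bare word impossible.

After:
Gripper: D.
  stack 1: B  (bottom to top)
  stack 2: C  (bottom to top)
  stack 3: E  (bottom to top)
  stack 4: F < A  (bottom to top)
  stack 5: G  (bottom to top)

target: towers=[B; C; E; F/A; G] holding=D
         pickup(B) → towers=[C; E; F/A; G/D] holding=B
     unstack(D, G) → towers=[B; C; E; F/A; G] holding=D  ← match
     unstack(A, F) → towers=[B; C; E; F; G/D] holding=A
         pickup(E) → towers=[B; C; F/A; G/D] holding=E
         pickup(C) → towers=[B; E; F/A; G/D] holding=C

unstack(D, G)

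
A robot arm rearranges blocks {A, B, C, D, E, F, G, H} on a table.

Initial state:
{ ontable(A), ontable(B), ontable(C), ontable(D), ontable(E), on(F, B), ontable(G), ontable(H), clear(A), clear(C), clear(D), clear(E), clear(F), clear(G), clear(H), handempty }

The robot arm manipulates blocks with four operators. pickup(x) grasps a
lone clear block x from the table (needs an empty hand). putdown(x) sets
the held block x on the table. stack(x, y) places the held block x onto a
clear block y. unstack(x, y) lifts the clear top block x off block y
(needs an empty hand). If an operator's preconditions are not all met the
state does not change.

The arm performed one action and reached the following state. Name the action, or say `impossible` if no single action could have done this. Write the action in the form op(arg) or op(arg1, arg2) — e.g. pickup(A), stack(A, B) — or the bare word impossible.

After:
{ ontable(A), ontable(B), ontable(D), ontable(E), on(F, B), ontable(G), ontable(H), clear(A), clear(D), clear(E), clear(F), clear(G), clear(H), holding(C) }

pickup(C)

target: towers=[A; B/F; D; E; G; H] holding=C
         pickup(G) → towers=[A; B/F; C; D; E; H] holding=G
         pickup(A) → towers=[B/F; C; D; E; G; H] holding=A
         pickup(E) → towers=[A; B/F; C; D; G; H] holding=E
         pickup(H) → towers=[A; B/F; C; D; E; G] holding=H
     unstack(F, B) → towers=[A; B; C; D; E; G; H] holding=F
         pickup(D) → towers=[A; B/F; C; E; G; H] holding=D
         pickup(C) → towers=[A; B/F; D; E; G; H] holding=C  ← match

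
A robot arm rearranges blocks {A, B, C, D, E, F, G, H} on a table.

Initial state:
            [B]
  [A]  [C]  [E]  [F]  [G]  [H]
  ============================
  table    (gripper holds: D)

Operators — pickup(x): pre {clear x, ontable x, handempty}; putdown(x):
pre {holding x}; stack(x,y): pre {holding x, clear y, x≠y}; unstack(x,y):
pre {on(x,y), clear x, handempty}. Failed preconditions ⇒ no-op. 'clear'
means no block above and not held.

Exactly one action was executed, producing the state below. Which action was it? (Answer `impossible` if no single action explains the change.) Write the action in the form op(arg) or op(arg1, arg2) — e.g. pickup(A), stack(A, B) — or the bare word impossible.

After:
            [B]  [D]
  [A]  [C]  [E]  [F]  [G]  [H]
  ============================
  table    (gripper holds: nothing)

stack(D, F)

target: towers=[A; C; E/B; F/D; G; H] holding=-
        putdown(D) → towers=[A; C; D; E/B; F; G; H] holding=-
       stack(D, G) → towers=[A; C; E/B; F; G/D; H] holding=-
       stack(D, A) → towers=[A/D; C; E/B; F; G; H] holding=-
       stack(D, H) → towers=[A; C; E/B; F; G; H/D] holding=-
       stack(D, B) → towers=[A; C; E/B/D; F; G; H] holding=-
       stack(D, F) → towers=[A; C; E/B; F/D; G; H] holding=-  ← match
       stack(D, C) → towers=[A; C/D; E/B; F; G; H] holding=-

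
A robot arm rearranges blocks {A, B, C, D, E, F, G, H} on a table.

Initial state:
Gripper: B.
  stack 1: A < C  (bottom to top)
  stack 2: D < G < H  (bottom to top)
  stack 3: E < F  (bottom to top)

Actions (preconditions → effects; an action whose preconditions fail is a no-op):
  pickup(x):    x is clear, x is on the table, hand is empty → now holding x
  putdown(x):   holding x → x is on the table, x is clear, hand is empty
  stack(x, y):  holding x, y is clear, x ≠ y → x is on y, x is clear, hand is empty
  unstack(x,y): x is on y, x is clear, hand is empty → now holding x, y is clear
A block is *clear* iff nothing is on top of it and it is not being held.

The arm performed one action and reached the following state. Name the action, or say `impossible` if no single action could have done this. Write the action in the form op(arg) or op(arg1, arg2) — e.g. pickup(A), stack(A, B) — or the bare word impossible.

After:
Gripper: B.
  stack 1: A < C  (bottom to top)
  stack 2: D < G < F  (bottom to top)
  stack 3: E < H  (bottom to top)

impossible

target: towers=[A/C; D/G/F; E/H] holding=B
        putdown(B) → towers=[A/C; B; D/G/H; E/F] holding=-
       stack(B, H) → towers=[A/C; D/G/H/B; E/F] holding=-
       stack(B, F) → towers=[A/C; D/G/H; E/F/B] holding=-
       stack(B, C) → towers=[A/C/B; D/G/H; E/F] holding=-
none of the 4 applicable actions match → impossible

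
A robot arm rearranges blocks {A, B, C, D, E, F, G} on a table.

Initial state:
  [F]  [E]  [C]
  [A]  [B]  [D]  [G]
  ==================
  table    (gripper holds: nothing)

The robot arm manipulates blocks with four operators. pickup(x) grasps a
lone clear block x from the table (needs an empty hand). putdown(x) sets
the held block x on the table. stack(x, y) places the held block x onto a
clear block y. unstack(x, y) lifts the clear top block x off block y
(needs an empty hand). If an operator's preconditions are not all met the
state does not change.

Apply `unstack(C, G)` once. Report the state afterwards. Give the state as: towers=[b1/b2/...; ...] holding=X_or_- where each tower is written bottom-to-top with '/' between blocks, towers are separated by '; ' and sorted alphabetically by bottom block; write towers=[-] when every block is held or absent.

before: towers=[A/F; B/E; D/C; G] holding=-
pre[unstack(C, G)]: on(C,G) fail, clear(C) ok, handempty ok
on(C,G) unmet → unstack(C, G) is a no-op
after:  towers=[A/F; B/E; D/C; G] holding=-

towers=[A/F; B/E; D/C; G] holding=-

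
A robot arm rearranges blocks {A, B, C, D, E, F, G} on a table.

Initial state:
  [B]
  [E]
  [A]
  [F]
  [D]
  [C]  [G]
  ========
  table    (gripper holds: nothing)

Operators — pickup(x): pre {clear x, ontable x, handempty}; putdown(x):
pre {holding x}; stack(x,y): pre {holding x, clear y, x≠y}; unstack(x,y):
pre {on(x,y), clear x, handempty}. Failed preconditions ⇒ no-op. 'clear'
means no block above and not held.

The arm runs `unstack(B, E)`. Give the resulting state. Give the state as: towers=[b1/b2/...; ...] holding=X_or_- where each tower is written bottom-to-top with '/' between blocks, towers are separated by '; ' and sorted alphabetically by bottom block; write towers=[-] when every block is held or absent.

before: towers=[C/D/F/A/E/B; G] holding=-
pre[unstack(B, E)]: on(B,E) ok, clear(B) ok, handempty ok
all met → apply unstack(B, E)
after:  towers=[C/D/F/A/E; G] holding=B

towers=[C/D/F/A/E; G] holding=B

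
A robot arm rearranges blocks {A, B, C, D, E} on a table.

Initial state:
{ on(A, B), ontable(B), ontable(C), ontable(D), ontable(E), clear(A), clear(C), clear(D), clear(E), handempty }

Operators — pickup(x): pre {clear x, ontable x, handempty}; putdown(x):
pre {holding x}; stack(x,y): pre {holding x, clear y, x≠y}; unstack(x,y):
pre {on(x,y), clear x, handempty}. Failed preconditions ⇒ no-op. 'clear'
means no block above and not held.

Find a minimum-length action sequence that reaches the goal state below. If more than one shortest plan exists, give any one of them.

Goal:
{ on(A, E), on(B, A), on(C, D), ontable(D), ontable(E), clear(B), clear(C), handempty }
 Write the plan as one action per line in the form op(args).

step 1 (unstack(A, B)): towers=[B; C; D; E] holding=A
step 2 (stack(A, E)): towers=[B; C; D; E/A] holding=-
step 3 (pickup(B)): towers=[C; D; E/A] holding=B
step 4 (stack(B, A)): towers=[C; D; E/A/B] holding=-
step 5 (pickup(C)): towers=[D; E/A/B] holding=C
step 6 (stack(C, D)): towers=[D/C; E/A/B] holding=-
goal check: towers=[D/C; E/A/B] holding=- — reached (length 6, optimal by BFS)

unstack(A, B)
stack(A, E)
pickup(B)
stack(B, A)
pickup(C)
stack(C, D)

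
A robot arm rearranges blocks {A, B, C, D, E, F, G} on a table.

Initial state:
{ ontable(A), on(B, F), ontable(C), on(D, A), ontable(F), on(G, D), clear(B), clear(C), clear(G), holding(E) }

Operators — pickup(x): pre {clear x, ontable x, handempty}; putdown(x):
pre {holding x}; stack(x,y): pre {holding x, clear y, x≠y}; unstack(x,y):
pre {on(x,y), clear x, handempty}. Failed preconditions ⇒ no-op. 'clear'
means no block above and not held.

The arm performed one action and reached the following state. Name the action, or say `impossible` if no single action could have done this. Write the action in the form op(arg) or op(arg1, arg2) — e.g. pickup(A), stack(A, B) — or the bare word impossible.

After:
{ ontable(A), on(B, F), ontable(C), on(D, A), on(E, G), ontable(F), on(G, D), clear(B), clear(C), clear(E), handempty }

target: towers=[A/D/G/E; C; F/B] holding=-
        putdown(E) → towers=[A/D/G; C; E; F/B] holding=-
       stack(E, B) → towers=[A/D/G; C; F/B/E] holding=-
       stack(E, G) → towers=[A/D/G/E; C; F/B] holding=-  ← match
       stack(E, C) → towers=[A/D/G; C/E; F/B] holding=-

stack(E, G)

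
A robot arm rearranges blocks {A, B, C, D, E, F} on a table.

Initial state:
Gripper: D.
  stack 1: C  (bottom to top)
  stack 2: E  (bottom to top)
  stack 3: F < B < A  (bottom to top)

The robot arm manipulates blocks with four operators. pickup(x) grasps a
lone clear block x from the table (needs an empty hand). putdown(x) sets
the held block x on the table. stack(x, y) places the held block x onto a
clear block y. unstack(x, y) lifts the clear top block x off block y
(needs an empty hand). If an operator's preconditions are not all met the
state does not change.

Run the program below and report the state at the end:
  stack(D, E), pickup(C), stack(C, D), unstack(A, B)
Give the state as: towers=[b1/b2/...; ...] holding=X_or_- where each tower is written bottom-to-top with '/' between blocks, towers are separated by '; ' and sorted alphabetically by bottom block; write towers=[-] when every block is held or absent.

step 1 (stack(D, E)): towers=[C; E/D; F/B/A] holding=-
step 2 (pickup(C)): towers=[E/D; F/B/A] holding=C
step 3 (stack(C, D)): towers=[E/D/C; F/B/A] holding=-
step 4 (unstack(A, B)): towers=[E/D/C; F/B] holding=A

towers=[E/D/C; F/B] holding=A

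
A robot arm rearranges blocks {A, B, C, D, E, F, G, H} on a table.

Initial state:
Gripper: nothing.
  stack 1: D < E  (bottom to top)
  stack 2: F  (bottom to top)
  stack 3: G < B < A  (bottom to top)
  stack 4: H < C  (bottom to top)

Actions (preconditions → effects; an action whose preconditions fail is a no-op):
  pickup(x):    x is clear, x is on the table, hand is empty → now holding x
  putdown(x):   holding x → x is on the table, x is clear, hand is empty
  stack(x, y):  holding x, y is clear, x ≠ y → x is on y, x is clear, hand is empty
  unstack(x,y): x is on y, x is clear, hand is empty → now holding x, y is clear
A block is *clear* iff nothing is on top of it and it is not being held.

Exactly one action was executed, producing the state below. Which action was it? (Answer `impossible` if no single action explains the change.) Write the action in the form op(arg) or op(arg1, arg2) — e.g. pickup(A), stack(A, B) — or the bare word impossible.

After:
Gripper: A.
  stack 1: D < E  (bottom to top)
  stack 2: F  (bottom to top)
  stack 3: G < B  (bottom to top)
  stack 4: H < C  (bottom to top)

unstack(A, B)

target: towers=[D/E; F; G/B; H/C] holding=A
     unstack(A, B) → towers=[D/E; F; G/B; H/C] holding=A  ← match
     unstack(E, D) → towers=[D; F; G/B/A; H/C] holding=E
         pickup(F) → towers=[D/E; G/B/A; H/C] holding=F
     unstack(C, H) → towers=[D/E; F; G/B/A; H] holding=C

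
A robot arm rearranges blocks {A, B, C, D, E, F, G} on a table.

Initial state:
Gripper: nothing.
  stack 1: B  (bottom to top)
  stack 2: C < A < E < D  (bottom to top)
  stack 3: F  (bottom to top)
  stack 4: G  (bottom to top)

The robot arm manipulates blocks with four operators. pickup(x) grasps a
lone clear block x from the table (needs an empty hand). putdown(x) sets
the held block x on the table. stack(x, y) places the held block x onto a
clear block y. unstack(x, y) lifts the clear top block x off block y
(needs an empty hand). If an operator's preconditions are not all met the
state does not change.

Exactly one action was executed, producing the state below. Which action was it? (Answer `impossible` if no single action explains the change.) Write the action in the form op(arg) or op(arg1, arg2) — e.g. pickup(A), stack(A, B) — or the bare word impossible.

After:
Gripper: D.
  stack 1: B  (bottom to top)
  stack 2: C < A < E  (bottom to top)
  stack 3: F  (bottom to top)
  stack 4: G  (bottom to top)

unstack(D, E)

target: towers=[B; C/A/E; F; G] holding=D
         pickup(B) → towers=[C/A/E/D; F; G] holding=B
         pickup(F) → towers=[B; C/A/E/D; G] holding=F
         pickup(G) → towers=[B; C/A/E/D; F] holding=G
     unstack(D, E) → towers=[B; C/A/E; F; G] holding=D  ← match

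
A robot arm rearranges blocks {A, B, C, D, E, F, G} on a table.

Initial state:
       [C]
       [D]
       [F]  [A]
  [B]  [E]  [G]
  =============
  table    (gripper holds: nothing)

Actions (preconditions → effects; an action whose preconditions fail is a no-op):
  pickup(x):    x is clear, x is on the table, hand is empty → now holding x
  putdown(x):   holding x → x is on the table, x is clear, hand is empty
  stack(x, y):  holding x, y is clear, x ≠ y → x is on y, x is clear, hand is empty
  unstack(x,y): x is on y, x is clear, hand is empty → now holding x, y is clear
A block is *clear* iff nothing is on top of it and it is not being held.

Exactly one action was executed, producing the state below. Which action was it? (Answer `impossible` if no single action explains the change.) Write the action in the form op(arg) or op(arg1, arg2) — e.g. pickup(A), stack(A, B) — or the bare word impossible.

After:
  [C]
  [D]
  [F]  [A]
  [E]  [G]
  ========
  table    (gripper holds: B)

target: towers=[E/F/D/C; G/A] holding=B
         pickup(B) → towers=[E/F/D/C; G/A] holding=B  ← match
     unstack(A, G) → towers=[B; E/F/D/C; G] holding=A
     unstack(C, D) → towers=[B; E/F/D; G/A] holding=C

pickup(B)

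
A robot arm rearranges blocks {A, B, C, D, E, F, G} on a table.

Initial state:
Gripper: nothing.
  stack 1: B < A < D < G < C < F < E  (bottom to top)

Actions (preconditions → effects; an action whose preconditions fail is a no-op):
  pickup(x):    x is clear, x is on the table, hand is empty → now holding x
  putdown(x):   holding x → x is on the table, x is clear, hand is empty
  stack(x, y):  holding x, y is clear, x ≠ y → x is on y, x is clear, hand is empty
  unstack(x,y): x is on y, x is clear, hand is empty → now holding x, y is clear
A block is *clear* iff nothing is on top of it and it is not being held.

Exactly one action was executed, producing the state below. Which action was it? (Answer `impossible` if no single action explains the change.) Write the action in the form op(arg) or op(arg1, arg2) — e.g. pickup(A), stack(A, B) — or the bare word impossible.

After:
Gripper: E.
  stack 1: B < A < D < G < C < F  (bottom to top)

target: towers=[B/A/D/G/C/F] holding=E
     unstack(E, F) → towers=[B/A/D/G/C/F] holding=E  ← match

unstack(E, F)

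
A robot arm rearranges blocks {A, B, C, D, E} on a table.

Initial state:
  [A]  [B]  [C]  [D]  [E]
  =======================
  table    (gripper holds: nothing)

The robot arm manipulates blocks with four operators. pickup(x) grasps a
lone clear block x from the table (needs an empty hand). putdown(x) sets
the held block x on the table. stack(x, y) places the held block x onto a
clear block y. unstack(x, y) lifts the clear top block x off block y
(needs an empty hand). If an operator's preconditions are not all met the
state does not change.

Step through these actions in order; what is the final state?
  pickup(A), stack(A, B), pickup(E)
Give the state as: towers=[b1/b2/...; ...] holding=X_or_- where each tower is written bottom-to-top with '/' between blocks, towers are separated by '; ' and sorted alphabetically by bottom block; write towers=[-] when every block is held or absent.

towers=[B/A; C; D] holding=E

step 1 (pickup(A)): towers=[B; C; D; E] holding=A
step 2 (stack(A, B)): towers=[B/A; C; D; E] holding=-
step 3 (pickup(E)): towers=[B/A; C; D] holding=E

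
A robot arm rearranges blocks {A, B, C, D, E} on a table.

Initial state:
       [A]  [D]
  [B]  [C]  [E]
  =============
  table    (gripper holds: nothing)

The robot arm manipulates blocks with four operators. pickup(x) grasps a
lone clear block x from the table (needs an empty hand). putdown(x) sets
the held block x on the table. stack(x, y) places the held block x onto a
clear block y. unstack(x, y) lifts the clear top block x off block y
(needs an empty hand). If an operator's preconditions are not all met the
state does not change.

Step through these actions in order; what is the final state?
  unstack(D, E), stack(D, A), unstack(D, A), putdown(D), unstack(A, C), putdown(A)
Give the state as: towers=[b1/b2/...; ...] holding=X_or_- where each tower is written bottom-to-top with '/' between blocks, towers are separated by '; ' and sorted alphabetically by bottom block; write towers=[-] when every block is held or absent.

towers=[A; B; C; D; E] holding=-

step 1 (unstack(D, E)): towers=[B; C/A; E] holding=D
step 2 (stack(D, A)): towers=[B; C/A/D; E] holding=-
step 3 (unstack(D, A)): towers=[B; C/A; E] holding=D
step 4 (putdown(D)): towers=[B; C/A; D; E] holding=-
step 5 (unstack(A, C)): towers=[B; C; D; E] holding=A
step 6 (putdown(A)): towers=[A; B; C; D; E] holding=-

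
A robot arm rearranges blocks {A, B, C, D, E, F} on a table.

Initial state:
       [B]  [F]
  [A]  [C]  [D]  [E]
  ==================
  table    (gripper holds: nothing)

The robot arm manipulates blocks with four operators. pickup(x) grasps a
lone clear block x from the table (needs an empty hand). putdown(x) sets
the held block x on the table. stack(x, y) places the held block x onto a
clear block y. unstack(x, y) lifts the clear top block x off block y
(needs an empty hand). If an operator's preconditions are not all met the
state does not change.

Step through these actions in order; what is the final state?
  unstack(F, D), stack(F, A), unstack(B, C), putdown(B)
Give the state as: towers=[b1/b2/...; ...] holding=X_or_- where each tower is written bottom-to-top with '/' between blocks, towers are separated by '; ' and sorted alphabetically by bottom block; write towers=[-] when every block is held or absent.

step 1 (unstack(F, D)): towers=[A; C/B; D; E] holding=F
step 2 (stack(F, A)): towers=[A/F; C/B; D; E] holding=-
step 3 (unstack(B, C)): towers=[A/F; C; D; E] holding=B
step 4 (putdown(B)): towers=[A/F; B; C; D; E] holding=-

towers=[A/F; B; C; D; E] holding=-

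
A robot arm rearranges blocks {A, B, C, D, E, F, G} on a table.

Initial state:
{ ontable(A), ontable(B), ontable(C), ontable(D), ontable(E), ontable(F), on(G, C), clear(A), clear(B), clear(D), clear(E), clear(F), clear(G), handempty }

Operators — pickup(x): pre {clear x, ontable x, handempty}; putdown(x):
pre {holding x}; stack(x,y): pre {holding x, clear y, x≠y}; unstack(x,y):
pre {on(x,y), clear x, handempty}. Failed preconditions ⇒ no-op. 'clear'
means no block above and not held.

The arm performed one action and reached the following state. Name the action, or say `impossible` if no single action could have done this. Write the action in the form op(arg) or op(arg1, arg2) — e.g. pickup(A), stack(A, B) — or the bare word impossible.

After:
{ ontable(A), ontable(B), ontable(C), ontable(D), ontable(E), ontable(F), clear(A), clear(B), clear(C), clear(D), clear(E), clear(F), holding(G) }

unstack(G, C)

target: towers=[A; B; C; D; E; F] holding=G
         pickup(B) → towers=[A; C/G; D; E; F] holding=B
         pickup(F) → towers=[A; B; C/G; D; E] holding=F
     unstack(G, C) → towers=[A; B; C; D; E; F] holding=G  ← match
         pickup(D) → towers=[A; B; C/G; E; F] holding=D
         pickup(A) → towers=[B; C/G; D; E; F] holding=A
         pickup(E) → towers=[A; B; C/G; D; F] holding=E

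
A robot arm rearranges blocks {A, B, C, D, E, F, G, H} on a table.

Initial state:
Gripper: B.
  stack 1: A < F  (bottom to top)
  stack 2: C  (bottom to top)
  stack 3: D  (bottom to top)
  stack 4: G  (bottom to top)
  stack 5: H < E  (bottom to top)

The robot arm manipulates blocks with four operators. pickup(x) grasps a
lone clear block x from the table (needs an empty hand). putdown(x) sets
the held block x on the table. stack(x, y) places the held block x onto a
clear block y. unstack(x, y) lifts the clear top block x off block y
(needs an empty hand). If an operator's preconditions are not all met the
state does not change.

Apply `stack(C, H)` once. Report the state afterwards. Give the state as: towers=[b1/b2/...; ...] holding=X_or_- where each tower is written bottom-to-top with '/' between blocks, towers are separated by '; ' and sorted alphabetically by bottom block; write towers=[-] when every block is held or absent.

before: towers=[A/F; C; D; G; H/E] holding=B
pre[stack(C, H)]: holding(C) fail, clear(H) fail, C≠H ok
holding(C), clear(H) unmet → stack(C, H) is a no-op
after:  towers=[A/F; C; D; G; H/E] holding=B

towers=[A/F; C; D; G; H/E] holding=B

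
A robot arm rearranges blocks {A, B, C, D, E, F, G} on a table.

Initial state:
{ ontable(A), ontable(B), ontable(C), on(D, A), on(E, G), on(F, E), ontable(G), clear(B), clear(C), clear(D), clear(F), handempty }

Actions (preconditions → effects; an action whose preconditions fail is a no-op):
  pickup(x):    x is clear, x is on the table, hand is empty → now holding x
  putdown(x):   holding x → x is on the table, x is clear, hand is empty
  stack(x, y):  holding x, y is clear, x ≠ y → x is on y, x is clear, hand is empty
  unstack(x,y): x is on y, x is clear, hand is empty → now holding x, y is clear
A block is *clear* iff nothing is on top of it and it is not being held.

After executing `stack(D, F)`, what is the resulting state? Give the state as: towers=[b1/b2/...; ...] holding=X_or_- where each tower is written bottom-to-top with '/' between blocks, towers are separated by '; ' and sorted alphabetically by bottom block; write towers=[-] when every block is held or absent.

towers=[A/D; B; C; G/E/F] holding=-

before: towers=[A/D; B; C; G/E/F] holding=-
pre[stack(D, F)]: holding(D) fail, clear(F) ok, D≠F ok
holding(D) unmet → stack(D, F) is a no-op
after:  towers=[A/D; B; C; G/E/F] holding=-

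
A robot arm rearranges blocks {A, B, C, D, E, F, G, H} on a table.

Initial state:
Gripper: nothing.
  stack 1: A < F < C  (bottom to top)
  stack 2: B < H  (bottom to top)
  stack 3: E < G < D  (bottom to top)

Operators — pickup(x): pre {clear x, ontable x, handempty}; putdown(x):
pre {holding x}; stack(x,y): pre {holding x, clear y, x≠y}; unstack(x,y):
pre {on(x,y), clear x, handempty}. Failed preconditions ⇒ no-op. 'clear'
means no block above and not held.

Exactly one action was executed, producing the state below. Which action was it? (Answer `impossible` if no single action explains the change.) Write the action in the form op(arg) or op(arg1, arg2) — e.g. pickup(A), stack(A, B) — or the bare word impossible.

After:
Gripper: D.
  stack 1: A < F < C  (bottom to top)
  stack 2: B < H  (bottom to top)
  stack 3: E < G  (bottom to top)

unstack(D, G)

target: towers=[A/F/C; B/H; E/G] holding=D
     unstack(H, B) → towers=[A/F/C; B; E/G/D] holding=H
     unstack(D, G) → towers=[A/F/C; B/H; E/G] holding=D  ← match
     unstack(C, F) → towers=[A/F; B/H; E/G/D] holding=C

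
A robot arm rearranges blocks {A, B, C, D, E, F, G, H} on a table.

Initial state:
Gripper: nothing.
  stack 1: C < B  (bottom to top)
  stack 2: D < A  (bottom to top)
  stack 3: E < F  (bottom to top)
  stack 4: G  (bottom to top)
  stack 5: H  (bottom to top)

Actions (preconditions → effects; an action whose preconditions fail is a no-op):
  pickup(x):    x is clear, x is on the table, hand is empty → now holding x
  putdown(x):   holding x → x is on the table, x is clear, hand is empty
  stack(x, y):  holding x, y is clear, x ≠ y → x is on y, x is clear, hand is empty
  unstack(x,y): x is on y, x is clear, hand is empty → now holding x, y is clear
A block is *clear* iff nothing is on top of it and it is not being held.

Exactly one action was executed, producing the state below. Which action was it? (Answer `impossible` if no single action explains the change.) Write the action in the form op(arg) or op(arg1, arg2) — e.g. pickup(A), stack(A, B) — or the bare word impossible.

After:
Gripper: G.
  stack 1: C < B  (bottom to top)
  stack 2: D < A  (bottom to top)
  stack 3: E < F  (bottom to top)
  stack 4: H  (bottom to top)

pickup(G)

target: towers=[C/B; D/A; E/F; H] holding=G
         pickup(G) → towers=[C/B; D/A; E/F; H] holding=G  ← match
     unstack(A, D) → towers=[C/B; D; E/F; G; H] holding=A
         pickup(H) → towers=[C/B; D/A; E/F; G] holding=H
     unstack(B, C) → towers=[C; D/A; E/F; G; H] holding=B
     unstack(F, E) → towers=[C/B; D/A; E; G; H] holding=F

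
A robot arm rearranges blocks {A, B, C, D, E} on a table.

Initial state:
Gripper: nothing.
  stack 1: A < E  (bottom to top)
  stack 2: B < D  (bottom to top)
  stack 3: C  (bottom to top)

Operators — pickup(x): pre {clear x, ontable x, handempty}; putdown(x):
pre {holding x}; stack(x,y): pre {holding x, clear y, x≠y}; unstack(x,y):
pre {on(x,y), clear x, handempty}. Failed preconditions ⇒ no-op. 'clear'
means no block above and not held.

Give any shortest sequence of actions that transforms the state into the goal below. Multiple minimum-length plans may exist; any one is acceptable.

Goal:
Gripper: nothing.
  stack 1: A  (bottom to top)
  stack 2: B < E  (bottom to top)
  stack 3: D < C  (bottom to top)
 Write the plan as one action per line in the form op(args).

step 1 (unstack(D, B)): towers=[A/E; B; C] holding=D
step 2 (putdown(D)): towers=[A/E; B; C; D] holding=-
step 3 (unstack(E, A)): towers=[A; B; C; D] holding=E
step 4 (stack(E, B)): towers=[A; B/E; C; D] holding=-
step 5 (pickup(C)): towers=[A; B/E; D] holding=C
step 6 (stack(C, D)): towers=[A; B/E; D/C] holding=-
goal check: towers=[A; B/E; D/C] holding=- — reached (length 6, optimal by BFS)

unstack(D, B)
putdown(D)
unstack(E, A)
stack(E, B)
pickup(C)
stack(C, D)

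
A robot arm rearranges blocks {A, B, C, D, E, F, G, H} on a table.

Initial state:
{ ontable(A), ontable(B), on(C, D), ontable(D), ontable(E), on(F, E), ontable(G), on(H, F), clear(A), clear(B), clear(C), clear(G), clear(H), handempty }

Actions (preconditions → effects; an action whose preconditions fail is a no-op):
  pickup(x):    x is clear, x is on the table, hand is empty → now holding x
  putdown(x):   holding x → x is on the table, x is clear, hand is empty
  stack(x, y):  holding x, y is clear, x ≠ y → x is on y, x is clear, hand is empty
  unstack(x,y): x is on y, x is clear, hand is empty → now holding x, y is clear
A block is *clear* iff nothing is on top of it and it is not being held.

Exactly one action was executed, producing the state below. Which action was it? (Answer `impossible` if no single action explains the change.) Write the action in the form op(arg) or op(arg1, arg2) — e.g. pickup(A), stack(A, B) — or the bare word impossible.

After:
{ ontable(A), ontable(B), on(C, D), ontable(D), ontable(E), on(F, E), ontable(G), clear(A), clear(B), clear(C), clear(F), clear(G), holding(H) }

unstack(H, F)

target: towers=[A; B; D/C; E/F; G] holding=H
         pickup(G) → towers=[A; B; D/C; E/F/H] holding=G
         pickup(A) → towers=[B; D/C; E/F/H; G] holding=A
     unstack(H, F) → towers=[A; B; D/C; E/F; G] holding=H  ← match
         pickup(B) → towers=[A; D/C; E/F/H; G] holding=B
     unstack(C, D) → towers=[A; B; D; E/F/H; G] holding=C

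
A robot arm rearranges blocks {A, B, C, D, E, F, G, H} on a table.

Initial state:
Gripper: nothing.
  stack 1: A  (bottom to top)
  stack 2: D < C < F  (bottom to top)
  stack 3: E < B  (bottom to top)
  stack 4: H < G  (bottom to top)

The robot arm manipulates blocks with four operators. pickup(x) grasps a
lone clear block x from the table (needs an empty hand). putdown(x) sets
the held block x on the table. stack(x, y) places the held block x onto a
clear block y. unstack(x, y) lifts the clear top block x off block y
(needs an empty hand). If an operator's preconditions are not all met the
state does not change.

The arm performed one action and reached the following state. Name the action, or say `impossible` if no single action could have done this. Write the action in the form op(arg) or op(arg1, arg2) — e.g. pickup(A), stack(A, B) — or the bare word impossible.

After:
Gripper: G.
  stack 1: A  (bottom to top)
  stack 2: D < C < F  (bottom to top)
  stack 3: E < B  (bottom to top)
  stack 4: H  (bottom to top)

target: towers=[A; D/C/F; E/B; H] holding=G
     unstack(G, H) → towers=[A; D/C/F; E/B; H] holding=G  ← match
         pickup(A) → towers=[D/C/F; E/B; H/G] holding=A
     unstack(B, E) → towers=[A; D/C/F; E; H/G] holding=B
     unstack(F, C) → towers=[A; D/C; E/B; H/G] holding=F

unstack(G, H)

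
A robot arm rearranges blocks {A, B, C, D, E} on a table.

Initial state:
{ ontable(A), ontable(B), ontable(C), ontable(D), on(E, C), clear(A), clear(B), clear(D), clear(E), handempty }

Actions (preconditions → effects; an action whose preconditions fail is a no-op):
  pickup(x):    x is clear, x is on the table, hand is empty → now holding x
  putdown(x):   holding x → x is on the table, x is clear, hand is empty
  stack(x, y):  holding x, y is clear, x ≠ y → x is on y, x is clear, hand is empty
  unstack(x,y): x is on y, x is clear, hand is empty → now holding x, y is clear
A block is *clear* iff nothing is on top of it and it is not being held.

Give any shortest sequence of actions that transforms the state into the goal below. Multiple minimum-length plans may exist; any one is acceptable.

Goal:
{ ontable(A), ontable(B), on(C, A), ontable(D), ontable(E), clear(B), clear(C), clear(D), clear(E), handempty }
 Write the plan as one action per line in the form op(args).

step 1 (unstack(E, C)): towers=[A; B; C; D] holding=E
step 2 (putdown(E)): towers=[A; B; C; D; E] holding=-
step 3 (pickup(C)): towers=[A; B; D; E] holding=C
step 4 (stack(C, A)): towers=[A/C; B; D; E] holding=-
goal check: towers=[A/C; B; D; E] holding=- — reached (length 4, optimal by BFS)

unstack(E, C)
putdown(E)
pickup(C)
stack(C, A)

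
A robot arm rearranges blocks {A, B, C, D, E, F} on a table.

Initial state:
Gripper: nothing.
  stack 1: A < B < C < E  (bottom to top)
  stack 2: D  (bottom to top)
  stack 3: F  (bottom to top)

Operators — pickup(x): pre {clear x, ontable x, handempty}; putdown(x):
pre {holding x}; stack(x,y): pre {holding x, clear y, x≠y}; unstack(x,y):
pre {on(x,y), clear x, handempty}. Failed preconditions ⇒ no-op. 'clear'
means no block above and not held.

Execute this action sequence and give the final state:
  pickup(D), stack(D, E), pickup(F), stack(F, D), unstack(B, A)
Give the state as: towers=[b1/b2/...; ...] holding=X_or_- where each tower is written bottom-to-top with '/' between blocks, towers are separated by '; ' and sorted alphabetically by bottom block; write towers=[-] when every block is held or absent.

step 1 (pickup(D)): towers=[A/B/C/E; F] holding=D
step 2 (stack(D, E)): towers=[A/B/C/E/D; F] holding=-
step 3 (pickup(F)): towers=[A/B/C/E/D] holding=F
step 4 (stack(F, D)): towers=[A/B/C/E/D/F] holding=-
step 5 (unstack(B, A)) [no-op]: towers=[A/B/C/E/D/F] holding=-

towers=[A/B/C/E/D/F] holding=-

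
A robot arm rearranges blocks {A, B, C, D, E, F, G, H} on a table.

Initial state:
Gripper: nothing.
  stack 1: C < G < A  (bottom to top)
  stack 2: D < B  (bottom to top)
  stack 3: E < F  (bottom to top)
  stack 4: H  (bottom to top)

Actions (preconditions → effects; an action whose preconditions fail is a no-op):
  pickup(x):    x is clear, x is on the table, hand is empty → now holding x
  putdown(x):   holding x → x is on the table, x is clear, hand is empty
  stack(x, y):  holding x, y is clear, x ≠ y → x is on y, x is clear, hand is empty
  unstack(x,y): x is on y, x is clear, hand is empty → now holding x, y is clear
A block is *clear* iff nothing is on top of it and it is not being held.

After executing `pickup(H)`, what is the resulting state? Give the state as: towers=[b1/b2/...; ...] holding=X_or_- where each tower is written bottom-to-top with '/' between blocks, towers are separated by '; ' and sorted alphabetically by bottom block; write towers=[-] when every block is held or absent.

before: towers=[C/G/A; D/B; E/F; H] holding=-
pre[pickup(H)]: clear(H) yes, ontable(H) yes, handempty yes
all met → apply pickup(H)
after:  towers=[C/G/A; D/B; E/F] holding=H

towers=[C/G/A; D/B; E/F] holding=H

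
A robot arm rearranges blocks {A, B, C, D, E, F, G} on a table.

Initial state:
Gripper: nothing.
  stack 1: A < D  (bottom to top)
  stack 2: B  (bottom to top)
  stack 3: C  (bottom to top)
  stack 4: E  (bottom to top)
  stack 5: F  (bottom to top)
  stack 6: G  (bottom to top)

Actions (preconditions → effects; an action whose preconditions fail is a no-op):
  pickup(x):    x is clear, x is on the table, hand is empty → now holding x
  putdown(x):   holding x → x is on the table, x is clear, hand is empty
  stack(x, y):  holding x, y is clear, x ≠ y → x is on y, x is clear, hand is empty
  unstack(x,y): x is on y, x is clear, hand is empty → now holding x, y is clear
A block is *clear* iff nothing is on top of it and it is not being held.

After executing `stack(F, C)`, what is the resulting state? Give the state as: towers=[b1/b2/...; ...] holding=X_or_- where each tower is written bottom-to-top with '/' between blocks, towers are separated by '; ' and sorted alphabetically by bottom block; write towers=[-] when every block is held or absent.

before: towers=[A/D; B; C; E; F; G] holding=-
pre[stack(F, C)]: holding(F) fail, clear(C) ok, F≠C ok
holding(F) unmet → stack(F, C) is a no-op
after:  towers=[A/D; B; C; E; F; G] holding=-

towers=[A/D; B; C; E; F; G] holding=-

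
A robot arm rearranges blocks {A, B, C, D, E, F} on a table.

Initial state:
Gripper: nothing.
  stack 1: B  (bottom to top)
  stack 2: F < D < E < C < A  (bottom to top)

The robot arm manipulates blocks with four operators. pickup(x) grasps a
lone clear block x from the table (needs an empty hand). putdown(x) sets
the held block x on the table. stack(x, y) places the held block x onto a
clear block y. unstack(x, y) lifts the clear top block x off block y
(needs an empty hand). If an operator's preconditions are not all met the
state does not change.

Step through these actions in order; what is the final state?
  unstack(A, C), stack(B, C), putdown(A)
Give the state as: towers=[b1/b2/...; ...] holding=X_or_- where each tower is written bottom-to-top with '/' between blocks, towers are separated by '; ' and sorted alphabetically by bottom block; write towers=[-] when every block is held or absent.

towers=[A; B; F/D/E/C] holding=-

step 1 (unstack(A, C)): towers=[B; F/D/E/C] holding=A
step 2 (stack(B, C)) [no-op]: towers=[B; F/D/E/C] holding=A
step 3 (putdown(A)): towers=[A; B; F/D/E/C] holding=-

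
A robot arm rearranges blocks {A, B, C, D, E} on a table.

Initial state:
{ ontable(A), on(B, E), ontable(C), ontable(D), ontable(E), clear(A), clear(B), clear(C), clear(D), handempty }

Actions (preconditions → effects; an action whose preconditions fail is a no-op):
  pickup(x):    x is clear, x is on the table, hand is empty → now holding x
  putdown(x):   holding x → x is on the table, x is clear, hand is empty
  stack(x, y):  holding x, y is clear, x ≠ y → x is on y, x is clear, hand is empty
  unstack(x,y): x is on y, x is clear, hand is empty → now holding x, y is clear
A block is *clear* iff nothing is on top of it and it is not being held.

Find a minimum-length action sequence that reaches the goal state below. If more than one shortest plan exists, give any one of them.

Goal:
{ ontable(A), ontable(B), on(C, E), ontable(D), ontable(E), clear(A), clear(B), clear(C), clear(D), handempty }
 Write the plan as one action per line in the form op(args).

unstack(B, E)
putdown(B)
pickup(C)
stack(C, E)

step 1 (unstack(B, E)): towers=[A; C; D; E] holding=B
step 2 (putdown(B)): towers=[A; B; C; D; E] holding=-
step 3 (pickup(C)): towers=[A; B; D; E] holding=C
step 4 (stack(C, E)): towers=[A; B; D; E/C] holding=-
goal check: towers=[A; B; D; E/C] holding=- — reached (length 4, optimal by BFS)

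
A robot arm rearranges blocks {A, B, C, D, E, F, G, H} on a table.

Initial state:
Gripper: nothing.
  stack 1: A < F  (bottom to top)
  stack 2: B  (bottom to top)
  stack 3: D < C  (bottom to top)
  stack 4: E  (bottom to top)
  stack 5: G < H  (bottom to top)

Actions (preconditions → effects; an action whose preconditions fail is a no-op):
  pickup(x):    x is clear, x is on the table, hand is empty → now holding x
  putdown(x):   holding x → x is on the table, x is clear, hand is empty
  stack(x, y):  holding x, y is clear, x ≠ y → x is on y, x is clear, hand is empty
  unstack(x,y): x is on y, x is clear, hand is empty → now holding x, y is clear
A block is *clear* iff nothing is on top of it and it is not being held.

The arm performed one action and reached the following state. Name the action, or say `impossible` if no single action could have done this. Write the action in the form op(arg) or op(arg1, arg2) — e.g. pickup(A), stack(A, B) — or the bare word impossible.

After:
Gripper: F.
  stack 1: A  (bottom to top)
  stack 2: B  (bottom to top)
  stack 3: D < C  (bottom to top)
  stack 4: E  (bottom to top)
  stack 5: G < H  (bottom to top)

unstack(F, A)

target: towers=[A; B; D/C; E; G/H] holding=F
         pickup(E) → towers=[A/F; B; D/C; G/H] holding=E
     unstack(H, G) → towers=[A/F; B; D/C; E; G] holding=H
         pickup(B) → towers=[A/F; D/C; E; G/H] holding=B
     unstack(F, A) → towers=[A; B; D/C; E; G/H] holding=F  ← match
     unstack(C, D) → towers=[A/F; B; D; E; G/H] holding=C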